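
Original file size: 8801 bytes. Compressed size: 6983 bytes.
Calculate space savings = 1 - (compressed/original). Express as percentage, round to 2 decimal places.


ratio = compressed/original = 6983/8801 = 0.793433
savings = 1 - ratio = 1 - 0.793433 = 0.206567
as a percentage: 0.206567 * 100 = 20.66%

Space savings = 1 - 6983/8801 = 20.66%


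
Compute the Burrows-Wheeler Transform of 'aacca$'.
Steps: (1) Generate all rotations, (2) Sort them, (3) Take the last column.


Rotations (sorted):
  0: $aacca -> last char: a
  1: a$aacc -> last char: c
  2: aacca$ -> last char: $
  3: acca$a -> last char: a
  4: ca$aac -> last char: c
  5: cca$aa -> last char: a


BWT = ac$aca


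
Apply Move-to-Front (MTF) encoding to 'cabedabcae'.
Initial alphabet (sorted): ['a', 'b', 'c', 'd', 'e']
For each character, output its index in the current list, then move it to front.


MTF encoding:
'c': index 2 in ['a', 'b', 'c', 'd', 'e'] -> ['c', 'a', 'b', 'd', 'e']
'a': index 1 in ['c', 'a', 'b', 'd', 'e'] -> ['a', 'c', 'b', 'd', 'e']
'b': index 2 in ['a', 'c', 'b', 'd', 'e'] -> ['b', 'a', 'c', 'd', 'e']
'e': index 4 in ['b', 'a', 'c', 'd', 'e'] -> ['e', 'b', 'a', 'c', 'd']
'd': index 4 in ['e', 'b', 'a', 'c', 'd'] -> ['d', 'e', 'b', 'a', 'c']
'a': index 3 in ['d', 'e', 'b', 'a', 'c'] -> ['a', 'd', 'e', 'b', 'c']
'b': index 3 in ['a', 'd', 'e', 'b', 'c'] -> ['b', 'a', 'd', 'e', 'c']
'c': index 4 in ['b', 'a', 'd', 'e', 'c'] -> ['c', 'b', 'a', 'd', 'e']
'a': index 2 in ['c', 'b', 'a', 'd', 'e'] -> ['a', 'c', 'b', 'd', 'e']
'e': index 4 in ['a', 'c', 'b', 'd', 'e'] -> ['e', 'a', 'c', 'b', 'd']


Output: [2, 1, 2, 4, 4, 3, 3, 4, 2, 4]


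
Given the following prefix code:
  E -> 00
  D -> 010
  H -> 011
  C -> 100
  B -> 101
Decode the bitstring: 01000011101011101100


Decoding step by step:
Bits 010 -> D
Bits 00 -> E
Bits 011 -> H
Bits 101 -> B
Bits 011 -> H
Bits 101 -> B
Bits 100 -> C


Decoded message: DEHBHBC


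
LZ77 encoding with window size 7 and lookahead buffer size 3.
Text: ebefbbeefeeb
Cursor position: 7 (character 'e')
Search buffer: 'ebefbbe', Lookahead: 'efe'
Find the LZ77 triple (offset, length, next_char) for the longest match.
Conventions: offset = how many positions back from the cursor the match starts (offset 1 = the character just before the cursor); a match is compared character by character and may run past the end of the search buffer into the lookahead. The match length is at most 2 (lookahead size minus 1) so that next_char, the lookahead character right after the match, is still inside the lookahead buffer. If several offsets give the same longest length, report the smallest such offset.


Try each offset into the search buffer:
  offset=1 (pos 6, char 'e'): match length 1
  offset=2 (pos 5, char 'b'): match length 0
  offset=3 (pos 4, char 'b'): match length 0
  offset=4 (pos 3, char 'f'): match length 0
  offset=5 (pos 2, char 'e'): match length 2
  offset=6 (pos 1, char 'b'): match length 0
  offset=7 (pos 0, char 'e'): match length 1
Longest match has length 2 at offset 5.
next_char = character at position 7 + 2 = 9 -> 'e'

Best match: offset=5, length=2 (matching 'ef' starting at position 2)
LZ77 triple: (5, 2, 'e')


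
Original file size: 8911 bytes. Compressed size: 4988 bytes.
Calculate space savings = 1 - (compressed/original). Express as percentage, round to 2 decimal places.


ratio = compressed/original = 4988/8911 = 0.559758
savings = 1 - ratio = 1 - 0.559758 = 0.440242
as a percentage: 0.440242 * 100 = 44.02%

Space savings = 1 - 4988/8911 = 44.02%


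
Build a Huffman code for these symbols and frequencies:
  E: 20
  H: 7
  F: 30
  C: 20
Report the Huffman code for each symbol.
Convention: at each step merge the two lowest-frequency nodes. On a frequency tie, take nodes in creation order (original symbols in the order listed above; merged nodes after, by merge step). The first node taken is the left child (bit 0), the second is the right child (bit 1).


Huffman tree construction:
Step 1: Merge H(7) + E(20) = 27
Step 2: Merge C(20) + (H+E)(27) = 47
Step 3: Merge F(30) + (C+(H+E))(47) = 77
Read each symbol's code off the tree from the root (left child = 0, right child = 1).

Codes:
  E: 111 (length 3)
  H: 110 (length 3)
  F: 0 (length 1)
  C: 10 (length 2)
Average code length: 151/77 = 1.9610 bits/symbol


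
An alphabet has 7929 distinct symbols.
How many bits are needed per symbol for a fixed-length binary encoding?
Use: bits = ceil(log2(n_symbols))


log2(7929) = 12.9529
Bracket: 2^12 = 4096 < 7929 <= 2^13 = 8192
So ceil(log2(7929)) = 13

bits = ceil(log2(7929)) = ceil(12.9529) = 13 bits


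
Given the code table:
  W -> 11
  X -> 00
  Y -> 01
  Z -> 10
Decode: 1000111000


Decoding:
10 -> Z
00 -> X
11 -> W
10 -> Z
00 -> X


Result: ZXWZX


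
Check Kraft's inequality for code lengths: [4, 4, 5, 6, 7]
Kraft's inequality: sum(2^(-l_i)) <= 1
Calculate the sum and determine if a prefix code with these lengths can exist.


Sum = 2^(-4) + 2^(-4) + 2^(-5) + 2^(-6) + 2^(-7)
    = 0.0625 + 0.0625 + 0.03125 + 0.015625 + 0.0078125
    = 23/128 = 0.1796875
Since 0.1796875 <= 1, Kraft's inequality IS satisfied.
A prefix code with these lengths CAN exist.

Kraft sum = 0.1796875. Satisfied.


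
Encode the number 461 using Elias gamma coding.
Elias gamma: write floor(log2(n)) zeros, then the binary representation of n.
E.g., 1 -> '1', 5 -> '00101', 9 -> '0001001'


num_bits = floor(log2(461)) + 1 = 9
leading_zeros = num_bits - 1 = 8
binary(461) = 111001101

Elias gamma(461) = '00000000' + '111001101' = 00000000111001101 (17 bits)


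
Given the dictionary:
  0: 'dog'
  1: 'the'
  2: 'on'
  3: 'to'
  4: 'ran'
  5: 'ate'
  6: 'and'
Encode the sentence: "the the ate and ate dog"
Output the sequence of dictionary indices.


Look up each word in the dictionary:
  'the' -> 1
  'the' -> 1
  'ate' -> 5
  'and' -> 6
  'ate' -> 5
  'dog' -> 0

Encoded: [1, 1, 5, 6, 5, 0]


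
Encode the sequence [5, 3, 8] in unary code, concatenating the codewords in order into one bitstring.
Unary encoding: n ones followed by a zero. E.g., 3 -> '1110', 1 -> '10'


Encode each number as n ones followed by a terminating 0:
  5 -> 111110 (6 bits)
  3 -> 1110 (4 bits)
  8 -> 111111110 (9 bits)
Total length = 6 + 4 + 9 = 19 bits.

Unary([5, 3, 8]) = 1111101110111111110 (19 bits)


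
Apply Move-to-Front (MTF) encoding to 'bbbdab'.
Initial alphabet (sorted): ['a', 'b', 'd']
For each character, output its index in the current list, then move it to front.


MTF encoding:
'b': index 1 in ['a', 'b', 'd'] -> ['b', 'a', 'd']
'b': index 0 in ['b', 'a', 'd'] -> ['b', 'a', 'd']
'b': index 0 in ['b', 'a', 'd'] -> ['b', 'a', 'd']
'd': index 2 in ['b', 'a', 'd'] -> ['d', 'b', 'a']
'a': index 2 in ['d', 'b', 'a'] -> ['a', 'd', 'b']
'b': index 2 in ['a', 'd', 'b'] -> ['b', 'a', 'd']


Output: [1, 0, 0, 2, 2, 2]


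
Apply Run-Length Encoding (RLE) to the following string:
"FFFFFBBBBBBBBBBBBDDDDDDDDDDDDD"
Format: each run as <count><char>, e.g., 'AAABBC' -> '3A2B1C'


Scanning runs left to right:
  i=0: run of 'F' x 5 -> '5F'
  i=5: run of 'B' x 12 -> '12B'
  i=17: run of 'D' x 13 -> '13D'

RLE = 5F12B13D


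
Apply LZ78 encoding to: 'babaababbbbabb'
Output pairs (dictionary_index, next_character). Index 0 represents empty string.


LZ78 encoding steps:
Dictionary: {0: ''}
Step 1: w='' (idx 0), next='b' -> output (0, 'b'), add 'b' as idx 1
Step 2: w='' (idx 0), next='a' -> output (0, 'a'), add 'a' as idx 2
Step 3: w='b' (idx 1), next='a' -> output (1, 'a'), add 'ba' as idx 3
Step 4: w='a' (idx 2), next='b' -> output (2, 'b'), add 'ab' as idx 4
Step 5: w='ab' (idx 4), next='b' -> output (4, 'b'), add 'abb' as idx 5
Step 6: w='b' (idx 1), next='b' -> output (1, 'b'), add 'bb' as idx 6
Step 7: w='abb' (idx 5), end of input -> output (5, '')


Encoded: [(0, 'b'), (0, 'a'), (1, 'a'), (2, 'b'), (4, 'b'), (1, 'b'), (5, '')]


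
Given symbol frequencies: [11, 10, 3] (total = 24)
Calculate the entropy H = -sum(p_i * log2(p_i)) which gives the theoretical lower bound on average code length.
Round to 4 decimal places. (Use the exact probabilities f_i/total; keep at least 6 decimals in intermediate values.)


Per-symbol terms -p_i * log2(p_i) with p_i = f_i/24:
  p = 11/24 = 0.458333: log2(p) = -1.125531, -p*log2(p) = 0.515868
  p = 10/24 = 0.416667: log2(p) = -1.263034, -p*log2(p) = 0.526264
  p = 3/24 = 0.125000: log2(p) = -3.000000, -p*log2(p) = 0.375000
H = 0.515868 + 0.526264 + 0.375000 = 1.417132

H = 1.4171 bits/symbol


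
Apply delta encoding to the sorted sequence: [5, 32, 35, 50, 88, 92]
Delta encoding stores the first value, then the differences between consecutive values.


First value: 5
Deltas:
  32 - 5 = 27
  35 - 32 = 3
  50 - 35 = 15
  88 - 50 = 38
  92 - 88 = 4


Delta encoded: [5, 27, 3, 15, 38, 4]


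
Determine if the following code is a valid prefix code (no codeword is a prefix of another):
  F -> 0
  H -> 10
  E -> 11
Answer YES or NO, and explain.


Checking each pair (does one codeword prefix another?):
  F='0' vs H='10': no prefix
  F='0' vs E='11': no prefix
  H='10' vs F='0': no prefix
  H='10' vs E='11': no prefix
  E='11' vs F='0': no prefix
  E='11' vs H='10': no prefix
No violation found over all pairs.

YES -- this is a valid prefix code. No codeword is a prefix of any other codeword.


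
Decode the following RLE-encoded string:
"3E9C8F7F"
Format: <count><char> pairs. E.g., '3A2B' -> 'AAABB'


Expanding each <count><char> pair:
  3E -> 'EEE'
  9C -> 'CCCCCCCCC'
  8F -> 'FFFFFFFF'
  7F -> 'FFFFFFF'

Decoded = EEECCCCCCCCCFFFFFFFFFFFFFFF


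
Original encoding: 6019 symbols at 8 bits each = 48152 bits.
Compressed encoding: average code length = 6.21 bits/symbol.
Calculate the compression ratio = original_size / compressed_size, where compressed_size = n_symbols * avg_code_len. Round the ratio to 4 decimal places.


original_size = n_symbols * orig_bits = 6019 * 8 = 48152 bits
compressed_size = n_symbols * avg_code_len = 6019 * 6.21 = 37377.99 bits
ratio = original_size / compressed_size = 48152 / 37377.99 = 1.2882

Compression ratio = 1.2882


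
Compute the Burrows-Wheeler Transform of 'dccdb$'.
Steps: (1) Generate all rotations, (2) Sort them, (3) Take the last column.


Rotations (sorted):
  0: $dccdb -> last char: b
  1: b$dccd -> last char: d
  2: ccdb$d -> last char: d
  3: cdb$dc -> last char: c
  4: db$dcc -> last char: c
  5: dccdb$ -> last char: $


BWT = bddcc$


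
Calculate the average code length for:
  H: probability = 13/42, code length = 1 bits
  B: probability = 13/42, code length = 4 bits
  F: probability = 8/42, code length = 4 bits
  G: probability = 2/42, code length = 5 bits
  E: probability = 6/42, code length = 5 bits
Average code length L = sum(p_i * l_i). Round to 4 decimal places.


Weighted contributions p_i * l_i:
  H: (13/42) * 1 = 13/42
  B: (13/42) * 4 = 52/42
  F: (8/42) * 4 = 32/42
  G: (2/42) * 5 = 10/42
  E: (6/42) * 5 = 30/42
Sum = (13 + 52 + 32 + 10 + 30)/42 = 137/42

L = 137/42 = 3.2619 bits/symbol


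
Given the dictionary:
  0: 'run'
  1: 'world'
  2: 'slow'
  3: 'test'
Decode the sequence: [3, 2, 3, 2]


Look up each index in the dictionary:
  3 -> 'test'
  2 -> 'slow'
  3 -> 'test'
  2 -> 'slow'

Decoded: "test slow test slow"


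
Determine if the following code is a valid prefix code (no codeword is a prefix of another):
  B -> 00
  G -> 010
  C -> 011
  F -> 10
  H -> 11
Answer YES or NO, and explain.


Checking each pair (does one codeword prefix another?):
  B='00' vs G='010': no prefix
  B='00' vs C='011': no prefix
  B='00' vs F='10': no prefix
  B='00' vs H='11': no prefix
  G='010' vs B='00': no prefix
  G='010' vs C='011': no prefix
  G='010' vs F='10': no prefix
  G='010' vs H='11': no prefix
  C='011' vs B='00': no prefix
  C='011' vs G='010': no prefix
  C='011' vs F='10': no prefix
  C='011' vs H='11': no prefix
  F='10' vs B='00': no prefix
  F='10' vs G='010': no prefix
  F='10' vs C='011': no prefix
  F='10' vs H='11': no prefix
  H='11' vs B='00': no prefix
  H='11' vs G='010': no prefix
  H='11' vs C='011': no prefix
  H='11' vs F='10': no prefix
No violation found over all pairs.

YES -- this is a valid prefix code. No codeword is a prefix of any other codeword.


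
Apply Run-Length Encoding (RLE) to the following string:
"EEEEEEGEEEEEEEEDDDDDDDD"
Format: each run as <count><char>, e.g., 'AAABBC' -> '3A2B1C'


Scanning runs left to right:
  i=0: run of 'E' x 6 -> '6E'
  i=6: run of 'G' x 1 -> '1G'
  i=7: run of 'E' x 8 -> '8E'
  i=15: run of 'D' x 8 -> '8D'

RLE = 6E1G8E8D


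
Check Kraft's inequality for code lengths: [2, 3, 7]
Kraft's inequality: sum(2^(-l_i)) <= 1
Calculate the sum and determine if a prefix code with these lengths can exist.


Sum = 2^(-2) + 2^(-3) + 2^(-7)
    = 0.25 + 0.125 + 0.0078125
    = 49/128 = 0.3828125
Since 0.3828125 <= 1, Kraft's inequality IS satisfied.
A prefix code with these lengths CAN exist.

Kraft sum = 0.3828125. Satisfied.


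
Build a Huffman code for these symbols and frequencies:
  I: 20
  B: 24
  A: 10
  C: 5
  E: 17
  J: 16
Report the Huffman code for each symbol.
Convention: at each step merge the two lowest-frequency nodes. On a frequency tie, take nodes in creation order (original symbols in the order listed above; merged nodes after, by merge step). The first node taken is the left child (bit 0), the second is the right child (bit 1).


Huffman tree construction:
Step 1: Merge C(5) + A(10) = 15
Step 2: Merge (C+A)(15) + J(16) = 31
Step 3: Merge E(17) + I(20) = 37
Step 4: Merge B(24) + ((C+A)+J)(31) = 55
Step 5: Merge (E+I)(37) + (B+((C+A)+J))(55) = 92
Read each symbol's code off the tree from the root (left child = 0, right child = 1).

Codes:
  I: 01 (length 2)
  B: 10 (length 2)
  A: 1101 (length 4)
  C: 1100 (length 4)
  E: 00 (length 2)
  J: 111 (length 3)
Average code length: 230/92 = 2.5000 bits/symbol


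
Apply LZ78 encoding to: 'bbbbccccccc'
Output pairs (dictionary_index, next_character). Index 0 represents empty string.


LZ78 encoding steps:
Dictionary: {0: ''}
Step 1: w='' (idx 0), next='b' -> output (0, 'b'), add 'b' as idx 1
Step 2: w='b' (idx 1), next='b' -> output (1, 'b'), add 'bb' as idx 2
Step 3: w='b' (idx 1), next='c' -> output (1, 'c'), add 'bc' as idx 3
Step 4: w='' (idx 0), next='c' -> output (0, 'c'), add 'c' as idx 4
Step 5: w='c' (idx 4), next='c' -> output (4, 'c'), add 'cc' as idx 5
Step 6: w='cc' (idx 5), next='c' -> output (5, 'c'), add 'ccc' as idx 6


Encoded: [(0, 'b'), (1, 'b'), (1, 'c'), (0, 'c'), (4, 'c'), (5, 'c')]


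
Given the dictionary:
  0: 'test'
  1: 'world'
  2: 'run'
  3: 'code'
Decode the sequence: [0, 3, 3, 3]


Look up each index in the dictionary:
  0 -> 'test'
  3 -> 'code'
  3 -> 'code'
  3 -> 'code'

Decoded: "test code code code"


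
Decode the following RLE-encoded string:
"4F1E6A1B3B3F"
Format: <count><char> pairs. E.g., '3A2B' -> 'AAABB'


Expanding each <count><char> pair:
  4F -> 'FFFF'
  1E -> 'E'
  6A -> 'AAAAAA'
  1B -> 'B'
  3B -> 'BBB'
  3F -> 'FFF'

Decoded = FFFFEAAAAAABBBBFFF


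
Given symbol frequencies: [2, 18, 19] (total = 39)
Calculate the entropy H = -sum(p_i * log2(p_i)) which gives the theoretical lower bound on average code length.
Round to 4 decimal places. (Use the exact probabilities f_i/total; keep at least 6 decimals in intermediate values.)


Per-symbol terms -p_i * log2(p_i) with p_i = f_i/39:
  p = 2/39 = 0.051282: log2(p) = -4.285402, -p*log2(p) = 0.219764
  p = 18/39 = 0.461538: log2(p) = -1.115477, -p*log2(p) = 0.514836
  p = 19/39 = 0.487179: log2(p) = -1.037475, -p*log2(p) = 0.505436
H = 0.219764 + 0.514836 + 0.505436 = 1.240036

H = 1.24 bits/symbol


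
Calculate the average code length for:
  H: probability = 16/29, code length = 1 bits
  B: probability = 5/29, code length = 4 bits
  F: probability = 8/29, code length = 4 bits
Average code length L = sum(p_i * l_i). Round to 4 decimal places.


Weighted contributions p_i * l_i:
  H: (16/29) * 1 = 16/29
  B: (5/29) * 4 = 20/29
  F: (8/29) * 4 = 32/29
Sum = (16 + 20 + 32)/29 = 68/29

L = 68/29 = 2.3448 bits/symbol


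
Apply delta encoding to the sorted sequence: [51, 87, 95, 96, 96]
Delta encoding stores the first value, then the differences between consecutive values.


First value: 51
Deltas:
  87 - 51 = 36
  95 - 87 = 8
  96 - 95 = 1
  96 - 96 = 0


Delta encoded: [51, 36, 8, 1, 0]


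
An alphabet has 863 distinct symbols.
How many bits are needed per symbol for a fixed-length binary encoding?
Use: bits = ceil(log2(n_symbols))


log2(863) = 9.7532
Bracket: 2^9 = 512 < 863 <= 2^10 = 1024
So ceil(log2(863)) = 10

bits = ceil(log2(863)) = ceil(9.7532) = 10 bits


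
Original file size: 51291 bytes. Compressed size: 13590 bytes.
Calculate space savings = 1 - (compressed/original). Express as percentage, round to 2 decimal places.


ratio = compressed/original = 13590/51291 = 0.264959
savings = 1 - ratio = 1 - 0.264959 = 0.735041
as a percentage: 0.735041 * 100 = 73.5%

Space savings = 1 - 13590/51291 = 73.5%


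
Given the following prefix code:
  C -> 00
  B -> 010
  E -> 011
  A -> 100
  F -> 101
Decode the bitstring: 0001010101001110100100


Decoding step by step:
Bits 00 -> C
Bits 010 -> B
Bits 101 -> F
Bits 010 -> B
Bits 011 -> E
Bits 101 -> F
Bits 00 -> C
Bits 100 -> A


Decoded message: CBFBEFCA


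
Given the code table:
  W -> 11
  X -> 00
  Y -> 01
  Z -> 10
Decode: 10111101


Decoding:
10 -> Z
11 -> W
11 -> W
01 -> Y


Result: ZWWY


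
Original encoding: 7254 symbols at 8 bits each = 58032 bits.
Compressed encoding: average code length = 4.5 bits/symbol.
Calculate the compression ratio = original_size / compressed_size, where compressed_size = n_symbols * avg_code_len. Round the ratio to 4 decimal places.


original_size = n_symbols * orig_bits = 7254 * 8 = 58032 bits
compressed_size = n_symbols * avg_code_len = 7254 * 4.5 = 32643.0 bits
ratio = original_size / compressed_size = 58032 / 32643.0 = 1.7778

Compression ratio = 1.7778


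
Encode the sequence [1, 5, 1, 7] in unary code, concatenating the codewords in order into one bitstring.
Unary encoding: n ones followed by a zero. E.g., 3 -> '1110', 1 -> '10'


Encode each number as n ones followed by a terminating 0:
  1 -> 10 (2 bits)
  5 -> 111110 (6 bits)
  1 -> 10 (2 bits)
  7 -> 11111110 (8 bits)
Total length = 2 + 6 + 2 + 8 = 18 bits.

Unary([1, 5, 1, 7]) = 101111101011111110 (18 bits)


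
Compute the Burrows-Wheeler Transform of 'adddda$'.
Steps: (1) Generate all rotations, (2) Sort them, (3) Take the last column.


Rotations (sorted):
  0: $adddda -> last char: a
  1: a$adddd -> last char: d
  2: adddda$ -> last char: $
  3: da$addd -> last char: d
  4: dda$add -> last char: d
  5: ddda$ad -> last char: d
  6: dddda$a -> last char: a


BWT = ad$ddda


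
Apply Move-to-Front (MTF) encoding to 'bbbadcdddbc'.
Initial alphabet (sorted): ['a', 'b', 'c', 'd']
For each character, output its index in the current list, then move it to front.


MTF encoding:
'b': index 1 in ['a', 'b', 'c', 'd'] -> ['b', 'a', 'c', 'd']
'b': index 0 in ['b', 'a', 'c', 'd'] -> ['b', 'a', 'c', 'd']
'b': index 0 in ['b', 'a', 'c', 'd'] -> ['b', 'a', 'c', 'd']
'a': index 1 in ['b', 'a', 'c', 'd'] -> ['a', 'b', 'c', 'd']
'd': index 3 in ['a', 'b', 'c', 'd'] -> ['d', 'a', 'b', 'c']
'c': index 3 in ['d', 'a', 'b', 'c'] -> ['c', 'd', 'a', 'b']
'd': index 1 in ['c', 'd', 'a', 'b'] -> ['d', 'c', 'a', 'b']
'd': index 0 in ['d', 'c', 'a', 'b'] -> ['d', 'c', 'a', 'b']
'd': index 0 in ['d', 'c', 'a', 'b'] -> ['d', 'c', 'a', 'b']
'b': index 3 in ['d', 'c', 'a', 'b'] -> ['b', 'd', 'c', 'a']
'c': index 2 in ['b', 'd', 'c', 'a'] -> ['c', 'b', 'd', 'a']


Output: [1, 0, 0, 1, 3, 3, 1, 0, 0, 3, 2]


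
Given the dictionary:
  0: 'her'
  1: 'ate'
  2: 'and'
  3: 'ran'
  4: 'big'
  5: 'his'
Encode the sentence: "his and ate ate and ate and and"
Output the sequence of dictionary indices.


Look up each word in the dictionary:
  'his' -> 5
  'and' -> 2
  'ate' -> 1
  'ate' -> 1
  'and' -> 2
  'ate' -> 1
  'and' -> 2
  'and' -> 2

Encoded: [5, 2, 1, 1, 2, 1, 2, 2]


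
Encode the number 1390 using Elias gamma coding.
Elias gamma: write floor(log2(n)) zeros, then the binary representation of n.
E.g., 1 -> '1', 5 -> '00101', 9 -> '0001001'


num_bits = floor(log2(1390)) + 1 = 11
leading_zeros = num_bits - 1 = 10
binary(1390) = 10101101110

Elias gamma(1390) = '0000000000' + '10101101110' = 000000000010101101110 (21 bits)


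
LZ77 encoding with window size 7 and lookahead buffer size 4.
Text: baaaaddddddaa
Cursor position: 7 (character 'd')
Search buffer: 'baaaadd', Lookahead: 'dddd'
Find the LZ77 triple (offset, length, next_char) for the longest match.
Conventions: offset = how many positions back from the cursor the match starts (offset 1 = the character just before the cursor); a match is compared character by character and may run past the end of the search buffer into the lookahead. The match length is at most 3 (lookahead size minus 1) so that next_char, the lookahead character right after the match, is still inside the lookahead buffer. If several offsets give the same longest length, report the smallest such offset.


Try each offset into the search buffer:
  offset=1 (pos 6, char 'd'): match length 3
  offset=2 (pos 5, char 'd'): match length 3
  offset=3 (pos 4, char 'a'): match length 0
  offset=4 (pos 3, char 'a'): match length 0
  offset=5 (pos 2, char 'a'): match length 0
  offset=6 (pos 1, char 'a'): match length 0
  offset=7 (pos 0, char 'b'): match length 0
Longest match has length 3, found at offsets 1, 2; take the smallest, offset 1.
next_char = character at position 7 + 3 = 10 -> 'd'

Best match: offset=1, length=3 (matching 'ddd' starting at position 6)
LZ77 triple: (1, 3, 'd')


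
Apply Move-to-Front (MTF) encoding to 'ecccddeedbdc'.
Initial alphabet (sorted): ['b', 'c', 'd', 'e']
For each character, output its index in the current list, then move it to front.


MTF encoding:
'e': index 3 in ['b', 'c', 'd', 'e'] -> ['e', 'b', 'c', 'd']
'c': index 2 in ['e', 'b', 'c', 'd'] -> ['c', 'e', 'b', 'd']
'c': index 0 in ['c', 'e', 'b', 'd'] -> ['c', 'e', 'b', 'd']
'c': index 0 in ['c', 'e', 'b', 'd'] -> ['c', 'e', 'b', 'd']
'd': index 3 in ['c', 'e', 'b', 'd'] -> ['d', 'c', 'e', 'b']
'd': index 0 in ['d', 'c', 'e', 'b'] -> ['d', 'c', 'e', 'b']
'e': index 2 in ['d', 'c', 'e', 'b'] -> ['e', 'd', 'c', 'b']
'e': index 0 in ['e', 'd', 'c', 'b'] -> ['e', 'd', 'c', 'b']
'd': index 1 in ['e', 'd', 'c', 'b'] -> ['d', 'e', 'c', 'b']
'b': index 3 in ['d', 'e', 'c', 'b'] -> ['b', 'd', 'e', 'c']
'd': index 1 in ['b', 'd', 'e', 'c'] -> ['d', 'b', 'e', 'c']
'c': index 3 in ['d', 'b', 'e', 'c'] -> ['c', 'd', 'b', 'e']


Output: [3, 2, 0, 0, 3, 0, 2, 0, 1, 3, 1, 3]


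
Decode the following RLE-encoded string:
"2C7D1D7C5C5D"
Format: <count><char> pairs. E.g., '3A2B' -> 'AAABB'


Expanding each <count><char> pair:
  2C -> 'CC'
  7D -> 'DDDDDDD'
  1D -> 'D'
  7C -> 'CCCCCCC'
  5C -> 'CCCCC'
  5D -> 'DDDDD'

Decoded = CCDDDDDDDDCCCCCCCCCCCCDDDDD


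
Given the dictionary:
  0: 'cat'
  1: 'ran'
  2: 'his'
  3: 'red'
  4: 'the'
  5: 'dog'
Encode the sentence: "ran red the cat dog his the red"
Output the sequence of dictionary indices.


Look up each word in the dictionary:
  'ran' -> 1
  'red' -> 3
  'the' -> 4
  'cat' -> 0
  'dog' -> 5
  'his' -> 2
  'the' -> 4
  'red' -> 3

Encoded: [1, 3, 4, 0, 5, 2, 4, 3]


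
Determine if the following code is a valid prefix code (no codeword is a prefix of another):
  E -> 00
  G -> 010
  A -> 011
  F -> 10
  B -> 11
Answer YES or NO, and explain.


Checking each pair (does one codeword prefix another?):
  E='00' vs G='010': no prefix
  E='00' vs A='011': no prefix
  E='00' vs F='10': no prefix
  E='00' vs B='11': no prefix
  G='010' vs E='00': no prefix
  G='010' vs A='011': no prefix
  G='010' vs F='10': no prefix
  G='010' vs B='11': no prefix
  A='011' vs E='00': no prefix
  A='011' vs G='010': no prefix
  A='011' vs F='10': no prefix
  A='011' vs B='11': no prefix
  F='10' vs E='00': no prefix
  F='10' vs G='010': no prefix
  F='10' vs A='011': no prefix
  F='10' vs B='11': no prefix
  B='11' vs E='00': no prefix
  B='11' vs G='010': no prefix
  B='11' vs A='011': no prefix
  B='11' vs F='10': no prefix
No violation found over all pairs.

YES -- this is a valid prefix code. No codeword is a prefix of any other codeword.


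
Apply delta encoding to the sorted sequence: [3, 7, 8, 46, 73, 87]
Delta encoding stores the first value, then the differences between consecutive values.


First value: 3
Deltas:
  7 - 3 = 4
  8 - 7 = 1
  46 - 8 = 38
  73 - 46 = 27
  87 - 73 = 14


Delta encoded: [3, 4, 1, 38, 27, 14]


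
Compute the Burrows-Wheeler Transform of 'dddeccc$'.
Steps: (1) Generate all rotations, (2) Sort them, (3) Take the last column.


Rotations (sorted):
  0: $dddeccc -> last char: c
  1: c$dddecc -> last char: c
  2: cc$dddec -> last char: c
  3: ccc$ddde -> last char: e
  4: dddeccc$ -> last char: $
  5: ddeccc$d -> last char: d
  6: deccc$dd -> last char: d
  7: eccc$ddd -> last char: d


BWT = ccce$ddd


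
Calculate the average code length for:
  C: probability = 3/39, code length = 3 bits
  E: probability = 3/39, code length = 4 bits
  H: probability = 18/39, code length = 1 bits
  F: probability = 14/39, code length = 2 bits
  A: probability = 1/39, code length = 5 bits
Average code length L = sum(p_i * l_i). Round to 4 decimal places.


Weighted contributions p_i * l_i:
  C: (3/39) * 3 = 9/39
  E: (3/39) * 4 = 12/39
  H: (18/39) * 1 = 18/39
  F: (14/39) * 2 = 28/39
  A: (1/39) * 5 = 5/39
Sum = (9 + 12 + 18 + 28 + 5)/39 = 72/39

L = 72/39 = 1.8462 bits/symbol


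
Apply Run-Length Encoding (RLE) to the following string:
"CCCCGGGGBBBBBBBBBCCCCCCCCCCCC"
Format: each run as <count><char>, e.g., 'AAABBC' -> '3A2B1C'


Scanning runs left to right:
  i=0: run of 'C' x 4 -> '4C'
  i=4: run of 'G' x 4 -> '4G'
  i=8: run of 'B' x 9 -> '9B'
  i=17: run of 'C' x 12 -> '12C'

RLE = 4C4G9B12C


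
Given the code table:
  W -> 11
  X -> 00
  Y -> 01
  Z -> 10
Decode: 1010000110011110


Decoding:
10 -> Z
10 -> Z
00 -> X
01 -> Y
10 -> Z
01 -> Y
11 -> W
10 -> Z


Result: ZZXYZYWZ


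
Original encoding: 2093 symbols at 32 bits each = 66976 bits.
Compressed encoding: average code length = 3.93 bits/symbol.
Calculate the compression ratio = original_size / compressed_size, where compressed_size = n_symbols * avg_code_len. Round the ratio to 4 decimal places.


original_size = n_symbols * orig_bits = 2093 * 32 = 66976 bits
compressed_size = n_symbols * avg_code_len = 2093 * 3.93 = 8225.49 bits
ratio = original_size / compressed_size = 66976 / 8225.49 = 8.1425

Compression ratio = 8.1425


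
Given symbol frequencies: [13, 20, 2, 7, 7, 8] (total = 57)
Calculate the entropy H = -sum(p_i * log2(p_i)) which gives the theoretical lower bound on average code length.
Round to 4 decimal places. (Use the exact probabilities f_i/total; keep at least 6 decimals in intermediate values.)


Per-symbol terms -p_i * log2(p_i) with p_i = f_i/57:
  p = 13/57 = 0.228070: log2(p) = -2.132450, -p*log2(p) = 0.486348
  p = 20/57 = 0.350877: log2(p) = -1.510962, -p*log2(p) = 0.530162
  p = 2/57 = 0.035088: log2(p) = -4.832890, -p*log2(p) = 0.169575
  p = 7/57 = 0.122807: log2(p) = -3.025535, -p*log2(p) = 0.371557
  p = 7/57 = 0.122807: log2(p) = -3.025535, -p*log2(p) = 0.371557
  p = 8/57 = 0.140351: log2(p) = -2.832890, -p*log2(p) = 0.397599
H = 0.486348 + 0.530162 + 0.169575 + 0.371557 + 0.371557 + 0.397599 = 2.326798

H = 2.3268 bits/symbol


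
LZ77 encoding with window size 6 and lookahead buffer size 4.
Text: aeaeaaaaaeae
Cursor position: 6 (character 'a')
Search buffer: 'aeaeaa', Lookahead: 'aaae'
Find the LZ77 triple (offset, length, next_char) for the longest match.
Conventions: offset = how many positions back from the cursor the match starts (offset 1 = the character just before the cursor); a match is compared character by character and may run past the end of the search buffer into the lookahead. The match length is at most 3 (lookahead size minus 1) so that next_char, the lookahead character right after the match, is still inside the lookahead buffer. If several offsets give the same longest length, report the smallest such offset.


Try each offset into the search buffer:
  offset=1 (pos 5, char 'a'): match length 3
  offset=2 (pos 4, char 'a'): match length 3
  offset=3 (pos 3, char 'e'): match length 0
  offset=4 (pos 2, char 'a'): match length 1
  offset=5 (pos 1, char 'e'): match length 0
  offset=6 (pos 0, char 'a'): match length 1
Longest match has length 3, found at offsets 1, 2; take the smallest, offset 1.
next_char = character at position 6 + 3 = 9 -> 'e'

Best match: offset=1, length=3 (matching 'aaa' starting at position 5)
LZ77 triple: (1, 3, 'e')


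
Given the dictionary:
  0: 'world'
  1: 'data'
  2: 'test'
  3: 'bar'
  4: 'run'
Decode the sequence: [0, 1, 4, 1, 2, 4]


Look up each index in the dictionary:
  0 -> 'world'
  1 -> 'data'
  4 -> 'run'
  1 -> 'data'
  2 -> 'test'
  4 -> 'run'

Decoded: "world data run data test run"


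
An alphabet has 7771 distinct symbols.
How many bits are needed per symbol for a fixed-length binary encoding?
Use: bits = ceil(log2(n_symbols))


log2(7771) = 12.9239
Bracket: 2^12 = 4096 < 7771 <= 2^13 = 8192
So ceil(log2(7771)) = 13

bits = ceil(log2(7771)) = ceil(12.9239) = 13 bits


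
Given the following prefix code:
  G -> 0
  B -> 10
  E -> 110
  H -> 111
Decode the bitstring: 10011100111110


Decoding step by step:
Bits 10 -> B
Bits 0 -> G
Bits 111 -> H
Bits 0 -> G
Bits 0 -> G
Bits 111 -> H
Bits 110 -> E


Decoded message: BGHGGHE


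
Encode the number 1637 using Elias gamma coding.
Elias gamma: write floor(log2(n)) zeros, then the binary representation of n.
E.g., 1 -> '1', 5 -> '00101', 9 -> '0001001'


num_bits = floor(log2(1637)) + 1 = 11
leading_zeros = num_bits - 1 = 10
binary(1637) = 11001100101

Elias gamma(1637) = '0000000000' + '11001100101' = 000000000011001100101 (21 bits)


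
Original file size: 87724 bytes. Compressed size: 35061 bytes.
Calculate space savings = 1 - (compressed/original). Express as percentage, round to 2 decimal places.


ratio = compressed/original = 35061/87724 = 0.399674
savings = 1 - ratio = 1 - 0.399674 = 0.600326
as a percentage: 0.600326 * 100 = 60.03%

Space savings = 1 - 35061/87724 = 60.03%


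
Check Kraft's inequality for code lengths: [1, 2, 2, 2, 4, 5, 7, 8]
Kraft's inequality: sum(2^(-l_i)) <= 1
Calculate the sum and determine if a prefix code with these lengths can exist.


Sum = 2^(-1) + 2^(-2) + 2^(-2) + 2^(-2) + 2^(-4) + 2^(-5) + 2^(-7) + 2^(-8)
    = 0.5 + 0.25 + 0.25 + 0.25 + 0.0625 + 0.03125 + 0.0078125 + 0.00390625
    = 347/256 = 1.35546875
Since 1.35546875 > 1, Kraft's inequality is NOT satisfied.
A prefix code with these lengths CANNOT exist.

Kraft sum = 1.35546875. Not satisfied.


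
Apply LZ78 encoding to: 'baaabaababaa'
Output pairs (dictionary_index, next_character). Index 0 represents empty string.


LZ78 encoding steps:
Dictionary: {0: ''}
Step 1: w='' (idx 0), next='b' -> output (0, 'b'), add 'b' as idx 1
Step 2: w='' (idx 0), next='a' -> output (0, 'a'), add 'a' as idx 2
Step 3: w='a' (idx 2), next='a' -> output (2, 'a'), add 'aa' as idx 3
Step 4: w='b' (idx 1), next='a' -> output (1, 'a'), add 'ba' as idx 4
Step 5: w='a' (idx 2), next='b' -> output (2, 'b'), add 'ab' as idx 5
Step 6: w='ab' (idx 5), next='a' -> output (5, 'a'), add 'aba' as idx 6
Step 7: w='a' (idx 2), end of input -> output (2, '')


Encoded: [(0, 'b'), (0, 'a'), (2, 'a'), (1, 'a'), (2, 'b'), (5, 'a'), (2, '')]


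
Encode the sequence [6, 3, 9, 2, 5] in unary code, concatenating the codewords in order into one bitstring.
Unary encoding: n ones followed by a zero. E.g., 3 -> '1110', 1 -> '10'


Encode each number as n ones followed by a terminating 0:
  6 -> 1111110 (7 bits)
  3 -> 1110 (4 bits)
  9 -> 1111111110 (10 bits)
  2 -> 110 (3 bits)
  5 -> 111110 (6 bits)
Total length = 7 + 4 + 10 + 3 + 6 = 30 bits.

Unary([6, 3, 9, 2, 5]) = 111111011101111111110110111110 (30 bits)


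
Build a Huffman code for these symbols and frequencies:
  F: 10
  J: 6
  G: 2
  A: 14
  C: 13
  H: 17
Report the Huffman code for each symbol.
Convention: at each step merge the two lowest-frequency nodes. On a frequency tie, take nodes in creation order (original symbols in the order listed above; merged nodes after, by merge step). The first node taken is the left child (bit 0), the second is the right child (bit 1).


Huffman tree construction:
Step 1: Merge G(2) + J(6) = 8
Step 2: Merge (G+J)(8) + F(10) = 18
Step 3: Merge C(13) + A(14) = 27
Step 4: Merge H(17) + ((G+J)+F)(18) = 35
Step 5: Merge (C+A)(27) + (H+((G+J)+F))(35) = 62
Read each symbol's code off the tree from the root (left child = 0, right child = 1).

Codes:
  F: 111 (length 3)
  J: 1101 (length 4)
  G: 1100 (length 4)
  A: 01 (length 2)
  C: 00 (length 2)
  H: 10 (length 2)
Average code length: 150/62 = 2.4194 bits/symbol


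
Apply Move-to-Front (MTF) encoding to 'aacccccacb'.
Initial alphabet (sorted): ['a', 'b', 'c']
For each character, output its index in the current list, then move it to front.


MTF encoding:
'a': index 0 in ['a', 'b', 'c'] -> ['a', 'b', 'c']
'a': index 0 in ['a', 'b', 'c'] -> ['a', 'b', 'c']
'c': index 2 in ['a', 'b', 'c'] -> ['c', 'a', 'b']
'c': index 0 in ['c', 'a', 'b'] -> ['c', 'a', 'b']
'c': index 0 in ['c', 'a', 'b'] -> ['c', 'a', 'b']
'c': index 0 in ['c', 'a', 'b'] -> ['c', 'a', 'b']
'c': index 0 in ['c', 'a', 'b'] -> ['c', 'a', 'b']
'a': index 1 in ['c', 'a', 'b'] -> ['a', 'c', 'b']
'c': index 1 in ['a', 'c', 'b'] -> ['c', 'a', 'b']
'b': index 2 in ['c', 'a', 'b'] -> ['b', 'c', 'a']


Output: [0, 0, 2, 0, 0, 0, 0, 1, 1, 2]


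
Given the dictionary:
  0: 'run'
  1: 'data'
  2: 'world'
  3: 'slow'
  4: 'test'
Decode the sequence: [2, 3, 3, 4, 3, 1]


Look up each index in the dictionary:
  2 -> 'world'
  3 -> 'slow'
  3 -> 'slow'
  4 -> 'test'
  3 -> 'slow'
  1 -> 'data'

Decoded: "world slow slow test slow data"


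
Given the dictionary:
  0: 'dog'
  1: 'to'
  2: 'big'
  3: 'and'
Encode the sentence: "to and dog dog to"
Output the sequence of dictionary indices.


Look up each word in the dictionary:
  'to' -> 1
  'and' -> 3
  'dog' -> 0
  'dog' -> 0
  'to' -> 1

Encoded: [1, 3, 0, 0, 1]


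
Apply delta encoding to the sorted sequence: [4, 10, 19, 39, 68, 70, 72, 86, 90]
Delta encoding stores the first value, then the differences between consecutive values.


First value: 4
Deltas:
  10 - 4 = 6
  19 - 10 = 9
  39 - 19 = 20
  68 - 39 = 29
  70 - 68 = 2
  72 - 70 = 2
  86 - 72 = 14
  90 - 86 = 4


Delta encoded: [4, 6, 9, 20, 29, 2, 2, 14, 4]


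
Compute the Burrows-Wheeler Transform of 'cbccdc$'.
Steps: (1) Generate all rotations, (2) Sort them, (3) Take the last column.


Rotations (sorted):
  0: $cbccdc -> last char: c
  1: bccdc$c -> last char: c
  2: c$cbccd -> last char: d
  3: cbccdc$ -> last char: $
  4: ccdc$cb -> last char: b
  5: cdc$cbc -> last char: c
  6: dc$cbcc -> last char: c


BWT = ccd$bcc


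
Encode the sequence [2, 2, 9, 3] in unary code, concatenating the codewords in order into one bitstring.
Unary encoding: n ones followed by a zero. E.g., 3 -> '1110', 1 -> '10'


Encode each number as n ones followed by a terminating 0:
  2 -> 110 (3 bits)
  2 -> 110 (3 bits)
  9 -> 1111111110 (10 bits)
  3 -> 1110 (4 bits)
Total length = 3 + 3 + 10 + 4 = 20 bits.

Unary([2, 2, 9, 3]) = 11011011111111101110 (20 bits)


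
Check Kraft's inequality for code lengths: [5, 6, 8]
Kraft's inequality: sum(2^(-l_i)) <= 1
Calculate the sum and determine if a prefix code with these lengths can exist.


Sum = 2^(-5) + 2^(-6) + 2^(-8)
    = 0.03125 + 0.015625 + 0.00390625
    = 13/256 = 0.05078125
Since 0.05078125 <= 1, Kraft's inequality IS satisfied.
A prefix code with these lengths CAN exist.

Kraft sum = 0.05078125. Satisfied.


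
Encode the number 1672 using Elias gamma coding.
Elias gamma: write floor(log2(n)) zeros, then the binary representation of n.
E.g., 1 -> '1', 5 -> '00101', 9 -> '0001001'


num_bits = floor(log2(1672)) + 1 = 11
leading_zeros = num_bits - 1 = 10
binary(1672) = 11010001000

Elias gamma(1672) = '0000000000' + '11010001000' = 000000000011010001000 (21 bits)


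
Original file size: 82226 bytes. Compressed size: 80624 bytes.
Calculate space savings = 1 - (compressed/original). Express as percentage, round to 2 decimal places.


ratio = compressed/original = 80624/82226 = 0.980517
savings = 1 - ratio = 1 - 0.980517 = 0.019483
as a percentage: 0.019483 * 100 = 1.95%

Space savings = 1 - 80624/82226 = 1.95%


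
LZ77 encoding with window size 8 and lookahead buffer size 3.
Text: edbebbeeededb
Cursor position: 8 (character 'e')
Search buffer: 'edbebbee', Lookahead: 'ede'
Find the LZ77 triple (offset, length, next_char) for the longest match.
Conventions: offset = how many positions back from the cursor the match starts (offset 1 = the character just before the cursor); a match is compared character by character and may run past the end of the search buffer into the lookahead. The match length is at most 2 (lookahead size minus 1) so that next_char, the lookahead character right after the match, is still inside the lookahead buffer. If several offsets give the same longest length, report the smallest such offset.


Try each offset into the search buffer:
  offset=1 (pos 7, char 'e'): match length 1
  offset=2 (pos 6, char 'e'): match length 1
  offset=3 (pos 5, char 'b'): match length 0
  offset=4 (pos 4, char 'b'): match length 0
  offset=5 (pos 3, char 'e'): match length 1
  offset=6 (pos 2, char 'b'): match length 0
  offset=7 (pos 1, char 'd'): match length 0
  offset=8 (pos 0, char 'e'): match length 2
Longest match has length 2 at offset 8.
next_char = character at position 8 + 2 = 10 -> 'e'

Best match: offset=8, length=2 (matching 'ed' starting at position 0)
LZ77 triple: (8, 2, 'e')


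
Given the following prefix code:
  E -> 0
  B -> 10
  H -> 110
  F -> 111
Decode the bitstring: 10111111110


Decoding step by step:
Bits 10 -> B
Bits 111 -> F
Bits 111 -> F
Bits 110 -> H


Decoded message: BFFH


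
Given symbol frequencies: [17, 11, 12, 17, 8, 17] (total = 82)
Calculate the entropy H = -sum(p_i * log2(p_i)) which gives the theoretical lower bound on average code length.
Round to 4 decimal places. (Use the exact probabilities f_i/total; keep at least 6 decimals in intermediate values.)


Per-symbol terms -p_i * log2(p_i) with p_i = f_i/82:
  p = 17/82 = 0.207317: log2(p) = -2.270089, -p*log2(p) = 0.470628
  p = 11/82 = 0.134146: log2(p) = -2.898120, -p*log2(p) = 0.388772
  p = 12/82 = 0.146341: log2(p) = -2.772590, -p*log2(p) = 0.405745
  p = 17/82 = 0.207317: log2(p) = -2.270089, -p*log2(p) = 0.470628
  p = 8/82 = 0.097561: log2(p) = -3.357552, -p*log2(p) = 0.327566
  p = 17/82 = 0.207317: log2(p) = -2.270089, -p*log2(p) = 0.470628
H = 0.470628 + 0.388772 + 0.405745 + 0.470628 + 0.327566 + 0.470628 = 2.533967

H = 2.534 bits/symbol


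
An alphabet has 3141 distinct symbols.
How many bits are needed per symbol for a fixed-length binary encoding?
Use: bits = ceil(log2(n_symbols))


log2(3141) = 11.617
Bracket: 2^11 = 2048 < 3141 <= 2^12 = 4096
So ceil(log2(3141)) = 12

bits = ceil(log2(3141)) = ceil(11.617) = 12 bits


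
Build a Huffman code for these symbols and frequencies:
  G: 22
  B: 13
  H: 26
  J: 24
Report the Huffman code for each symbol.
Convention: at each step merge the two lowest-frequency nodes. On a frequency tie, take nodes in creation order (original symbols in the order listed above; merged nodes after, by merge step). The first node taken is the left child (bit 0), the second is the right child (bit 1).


Huffman tree construction:
Step 1: Merge B(13) + G(22) = 35
Step 2: Merge J(24) + H(26) = 50
Step 3: Merge (B+G)(35) + (J+H)(50) = 85
Read each symbol's code off the tree from the root (left child = 0, right child = 1).

Codes:
  G: 01 (length 2)
  B: 00 (length 2)
  H: 11 (length 2)
  J: 10 (length 2)
Average code length: 170/85 = 2.0000 bits/symbol


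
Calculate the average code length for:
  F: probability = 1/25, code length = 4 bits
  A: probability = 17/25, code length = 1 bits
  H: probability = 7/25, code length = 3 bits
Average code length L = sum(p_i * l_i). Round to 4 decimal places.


Weighted contributions p_i * l_i:
  F: (1/25) * 4 = 4/25
  A: (17/25) * 1 = 17/25
  H: (7/25) * 3 = 21/25
Sum = (4 + 17 + 21)/25 = 42/25

L = 42/25 = 1.6800 bits/symbol
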